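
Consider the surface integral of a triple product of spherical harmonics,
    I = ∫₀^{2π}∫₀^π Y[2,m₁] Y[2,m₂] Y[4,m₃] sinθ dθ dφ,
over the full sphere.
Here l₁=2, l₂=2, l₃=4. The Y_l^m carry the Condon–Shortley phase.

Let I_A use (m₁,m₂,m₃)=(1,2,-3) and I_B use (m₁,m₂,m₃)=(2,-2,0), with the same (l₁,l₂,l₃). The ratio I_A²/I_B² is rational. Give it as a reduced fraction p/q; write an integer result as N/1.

Shared (l₁,l₂,l₃)=(2,2,4): N and (l;000)² cancel in I_A²/I_B².
A: Δ = 0!·4!·4!/9! = 1/630; Racah Σ t=0..0: t=0:+1/144 = 1/144; ⇒ 3j(2 2 4; 1 2 -3)² = 1/18, sgn -1
B: Δ = 0!·4!·4!/9! = 1/630; Racah Σ t=0..0: t=0:+1/576 = 1/576; ⇒ 3j(2 2 4; 2 -2 0)² = 1/630, sgn +1
I_A²/I_B² = (1/18)/(1/630) = 35/1

35/1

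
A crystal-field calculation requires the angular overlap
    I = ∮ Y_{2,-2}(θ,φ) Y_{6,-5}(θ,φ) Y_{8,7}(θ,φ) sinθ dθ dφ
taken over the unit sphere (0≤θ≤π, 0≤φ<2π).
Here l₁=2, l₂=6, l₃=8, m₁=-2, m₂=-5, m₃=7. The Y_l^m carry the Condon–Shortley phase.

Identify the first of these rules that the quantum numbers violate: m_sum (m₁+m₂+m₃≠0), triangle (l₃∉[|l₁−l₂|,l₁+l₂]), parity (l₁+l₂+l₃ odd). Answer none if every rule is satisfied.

Σmᵢ = 0  ✓
l₃∈[|l₁−l₂|,l₁+l₂]=[4,8], have l₃=8  ✓
Σlᵢ = 16 ⇒ even  ✓

none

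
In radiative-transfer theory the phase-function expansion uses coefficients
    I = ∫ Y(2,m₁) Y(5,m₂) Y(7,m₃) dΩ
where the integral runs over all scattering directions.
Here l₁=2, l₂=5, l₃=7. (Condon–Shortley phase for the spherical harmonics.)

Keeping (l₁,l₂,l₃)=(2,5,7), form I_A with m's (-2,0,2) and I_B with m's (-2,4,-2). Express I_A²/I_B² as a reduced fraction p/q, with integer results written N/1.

l's match ⇒ only the (l;m) 3-j factors differ between A and B.
A: triangle coeff Δ(2,5,7) = 1/15015; Σ_t [0,0]: t=0:+1/345600 = 1/345600; (3j)²=6/715 [(2 5 7; -2 0 2)], sign=-1
B: triangle coeff Δ(2,5,7) = 1/15015; Σ_t [0,0]: t=0:+1/8709120 = 1/8709120; (3j)²=1/3003 [(2 5 7; -2 4 -2)], sign=-1
I_A²/I_B² = (6/715)/(1/3003) = 126/5

126/5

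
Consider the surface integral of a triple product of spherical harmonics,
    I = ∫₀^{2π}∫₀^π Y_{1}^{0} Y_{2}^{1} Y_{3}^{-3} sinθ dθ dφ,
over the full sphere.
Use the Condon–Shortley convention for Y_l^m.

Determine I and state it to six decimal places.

0 + 1 − 3 = -2 ≠ 0: azimuthal integral kills it; I = 0

0.000000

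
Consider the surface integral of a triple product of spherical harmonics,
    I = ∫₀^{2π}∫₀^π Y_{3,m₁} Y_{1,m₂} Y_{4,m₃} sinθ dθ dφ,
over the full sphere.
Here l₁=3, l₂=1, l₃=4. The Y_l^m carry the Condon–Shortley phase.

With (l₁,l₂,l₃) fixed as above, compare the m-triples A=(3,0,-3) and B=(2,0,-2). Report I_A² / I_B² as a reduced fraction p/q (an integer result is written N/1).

7/12

l's match ⇒ only the (l;m) 3-j factors differ between A and B.
A: triangle coeff Δ(3,1,4) = 1/252; Σ_t [0,0]: t=0:+1/720 = 1/720; (3j)²=1/36 [(3 1 4; 3 0 -3)], sign=-1
B: triangle coeff Δ(3,1,4) = 1/252; Σ_t [0,0]: t=0:+1/120 = 1/120; (3j)²=1/21 [(3 1 4; 2 0 -2)], sign=+1
I_A²/I_B² = (1/36)/(1/21) = 7/12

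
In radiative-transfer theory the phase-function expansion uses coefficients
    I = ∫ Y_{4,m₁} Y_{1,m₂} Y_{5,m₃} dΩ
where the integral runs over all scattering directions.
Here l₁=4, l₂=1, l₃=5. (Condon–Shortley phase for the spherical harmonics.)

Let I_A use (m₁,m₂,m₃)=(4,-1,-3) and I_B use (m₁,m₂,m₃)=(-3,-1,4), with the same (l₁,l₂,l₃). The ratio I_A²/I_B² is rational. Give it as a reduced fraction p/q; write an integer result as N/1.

1/36

Same 4,1,5: normalisation and zero-m 3j drop out of the ratio.
A: Δ: 0! 8! 2! / 11! → 1/495; sum: t=0:+1/80640 = 1/80640; 3j²(4 1 5; 4 -1 -3) = Δ·Π!·Σ² = 1/495  (sign +1)
B: Δ: 0! 8! 2! / 11! → 1/495; sum: t=0:+1/10080 = 1/10080; 3j²(4 1 5; -3 -1 4) = Δ·Π!·Σ² = 4/55  (sign -1)
I_A²/I_B² = (1/495)/(4/55) = 1/36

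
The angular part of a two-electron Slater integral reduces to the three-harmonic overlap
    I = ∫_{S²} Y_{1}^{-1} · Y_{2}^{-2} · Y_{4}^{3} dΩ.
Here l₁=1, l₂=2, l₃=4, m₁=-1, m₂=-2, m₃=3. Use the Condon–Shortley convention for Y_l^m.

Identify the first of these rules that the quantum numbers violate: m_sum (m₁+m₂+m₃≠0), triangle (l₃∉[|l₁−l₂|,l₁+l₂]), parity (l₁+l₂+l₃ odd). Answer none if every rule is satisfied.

azimuthal sum: -1 − 2 + 3 = 0  ✓
1 ≤ 4 ≤ 3 (triangle on l)  ✗
L = 1 + 2 + 4 = 7 (odd)

triangle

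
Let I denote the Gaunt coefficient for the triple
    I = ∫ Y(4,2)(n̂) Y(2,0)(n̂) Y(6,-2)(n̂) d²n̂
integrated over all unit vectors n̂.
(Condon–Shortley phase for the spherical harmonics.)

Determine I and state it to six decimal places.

Checks pass: Σm=0; 12 even; l₃=6∈[2,6].
(2·4+1)(2·2+1)(2·6+1) = 585
Δ: 0! 8! 4! / 13! → 1/6435
sum: t=0:+1/2304 = 1/2304
3j²(4 2 6; 0 0 0) = Δ·Π!·Σ² = 5/143  (sign +1)
sum: t=0:+1/5760 = 1/5760
3j²(4 2 6; 2 0 -2) = Δ·Π!·Σ² = 56/2145  (sign +1)
combine: 4πI² = 585·5/143·56/2145 = 840/1573
take √, sign +1: I = 0.20614383

0.206144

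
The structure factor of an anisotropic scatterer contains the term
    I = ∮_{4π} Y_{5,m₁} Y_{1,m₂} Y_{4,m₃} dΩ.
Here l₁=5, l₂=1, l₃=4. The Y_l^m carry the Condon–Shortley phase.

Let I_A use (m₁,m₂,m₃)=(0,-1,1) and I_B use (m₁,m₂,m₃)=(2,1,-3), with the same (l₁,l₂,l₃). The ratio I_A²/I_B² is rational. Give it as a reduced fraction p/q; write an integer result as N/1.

10/3

Same 5,1,4: normalisation and zero-m 3j drop out of the ratio.
A: Δ: 2! 8! 0! / 11! → 1/495; sum: t=0:+1/1440 = 1/1440; 3j²(5 1 4; 0 -1 1) = Δ·Π!·Σ² = 2/99  (sign -1)
B: Δ: 2! 8! 0! / 11! → 1/495; sum: t=2:+1/10080 = 1/10080; 3j²(5 1 4; 2 1 -3) = Δ·Π!·Σ² = 1/165  (sign -1)
I_A²/I_B² = (2/99)/(1/165) = 10/3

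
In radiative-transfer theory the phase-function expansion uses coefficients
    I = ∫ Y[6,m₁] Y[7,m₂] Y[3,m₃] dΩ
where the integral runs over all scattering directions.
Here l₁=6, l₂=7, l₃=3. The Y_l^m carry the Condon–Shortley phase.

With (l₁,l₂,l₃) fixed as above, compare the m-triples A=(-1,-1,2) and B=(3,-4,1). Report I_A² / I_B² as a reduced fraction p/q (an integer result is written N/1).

2401/2673

Shared (l₁,l₂,l₃)=(6,7,3): N and (l;000)² cancel in I_A²/I_B².
A: Δ = 10!·2!·4!/17! = 1/2042040; Racah Σ t=5..6: t=5:−1/172800 t=6:+1/414720 = -7/2073600; ⇒ 3j(6 7 3; -1 -1 2)² = 343/29172, sgn +1
B: Δ = 10!·2!·4!/17! = 1/2042040; Racah Σ t=1..3: t=1:−1/2903040 t=2:+1/483840 t=3:−1/1451520 = 1/967680; ⇒ 3j(6 7 3; 3 -4 1)² = 81/6188, sgn +1
I_A²/I_B² = (343/29172)/(81/6188) = 2401/2673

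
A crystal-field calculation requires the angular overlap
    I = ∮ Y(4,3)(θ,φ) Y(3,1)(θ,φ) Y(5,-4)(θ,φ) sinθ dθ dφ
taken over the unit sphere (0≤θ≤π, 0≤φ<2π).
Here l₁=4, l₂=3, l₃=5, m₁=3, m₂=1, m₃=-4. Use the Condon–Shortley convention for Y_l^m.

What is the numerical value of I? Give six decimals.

m-sum 0 ✓  L=12 even ✓  1≤5≤7 ✓
Π(2lᵢ+1) = 9×7×11 = 693
triangle coeff Δ(4,3,5) = 1/180180
Σ_t [0,2]: t=0:+1/576 t=1:−1/144 t=2:+1/576 = -1/288
(3j)²=20/1001 [(4 3 5; 0 0 0)], sign=+1
Σ_t [0,1]: t=0:+1/5760 t=1:−1/4320 = -1/17280
(3j)²=7/4290 [(4 3 5; 3 1 -4)], sign=+1
⇒ 4πI² = 42/1859
I = (+1)√(42/1859/(4π)) = 0.04240138

0.042401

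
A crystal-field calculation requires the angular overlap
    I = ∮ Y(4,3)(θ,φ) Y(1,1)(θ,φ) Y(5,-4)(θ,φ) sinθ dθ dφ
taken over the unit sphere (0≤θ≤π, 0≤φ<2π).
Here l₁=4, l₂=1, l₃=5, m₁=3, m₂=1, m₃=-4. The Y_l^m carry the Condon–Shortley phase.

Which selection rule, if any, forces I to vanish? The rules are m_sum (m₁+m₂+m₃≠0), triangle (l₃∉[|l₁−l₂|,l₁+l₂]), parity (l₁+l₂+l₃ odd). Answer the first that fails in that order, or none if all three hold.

Σmᵢ = 0  ✓
l₃∈[|l₁−l₂|,l₁+l₂]=[3,5], have l₃=5  ✓
Σlᵢ = 10 ⇒ even  ✓

none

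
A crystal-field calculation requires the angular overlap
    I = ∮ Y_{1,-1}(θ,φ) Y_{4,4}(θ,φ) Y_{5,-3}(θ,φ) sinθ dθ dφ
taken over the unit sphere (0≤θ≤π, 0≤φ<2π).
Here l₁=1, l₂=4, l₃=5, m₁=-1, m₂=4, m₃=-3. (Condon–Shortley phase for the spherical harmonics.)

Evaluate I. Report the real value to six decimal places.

Rules hold: Σm=0, L=10 even, 3≤5≤5.
N = 3·9·11 = 297
Δ = 0!·2!·8!/11! = 1/495
Racah Σ t=0..0: t=0:+1/576 = 1/576
⇒ 3j(1 4 5; 0 0 0)² = 5/99, sgn -1
Racah Σ t=0..0: t=0:+1/80640 = 1/80640
⇒ 3j(1 4 5; -1 4 -3)² = 1/495, sgn +1
4πI² = N·(3j₀)²·(3jₘ)² = 1/33
I = -1·√(0.030303/4π) = -0.04910640

-0.049106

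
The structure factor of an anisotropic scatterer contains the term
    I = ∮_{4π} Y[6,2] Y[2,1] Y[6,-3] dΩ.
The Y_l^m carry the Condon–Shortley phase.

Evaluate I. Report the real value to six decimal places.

-0.140463

Checks pass: Σm=0; 14 even; l₃=6∈[4,8].
(2·6+1)(2·2+1)(2·6+1) = 845
Δ: 2! 10! 2! / 15! → 1/90090
sum: t=0:+1/69120 t=1:−1/14400 t=2:+1/69120 = -7/172800
3j²(6 2 6; 0 0 0) = Δ·Π!·Σ² = 14/715  (sign -1)
sum: t=1:−1/60480 t=2:+1/161280 = -1/96768
3j²(6 2 6; 2 1 -3) = Δ·Π!·Σ² = 15/1001  (sign +1)
combine: 4πI² = 845·14/715·15/1001 = 30/121
take √, sign -1: I = -0.14046335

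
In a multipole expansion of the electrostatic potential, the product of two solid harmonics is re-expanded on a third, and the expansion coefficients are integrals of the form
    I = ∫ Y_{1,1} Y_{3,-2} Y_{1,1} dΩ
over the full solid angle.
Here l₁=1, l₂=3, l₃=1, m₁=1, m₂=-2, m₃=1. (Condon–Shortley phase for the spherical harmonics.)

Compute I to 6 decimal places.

0.000000

triangle: need 2≤l₃≤4, have 1; I=0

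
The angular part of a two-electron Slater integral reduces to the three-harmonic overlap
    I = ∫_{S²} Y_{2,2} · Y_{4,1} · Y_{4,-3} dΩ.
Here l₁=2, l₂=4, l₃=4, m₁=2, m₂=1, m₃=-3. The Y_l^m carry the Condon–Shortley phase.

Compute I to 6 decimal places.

Rules hold: Σm=0, L=10 even, 2≤4≤6.
N = 5·9·9 = 405
Δ = 2!·2!·6!/11! = 1/13860
Racah Σ t=0..2: t=0:+1/192 t=1:−1/36 t=2:+1/192 = -5/288
⇒ 3j(2 4 4; 0 0 0)² = 20/693, sgn -1
Racah Σ t=0..0: t=0:+1/480 = 1/480
⇒ 3j(2 4 4; 2 1 -3)² = 3/110, sgn -1
4πI² = N·(3j₀)²·(3jₘ)² = 270/847
I = +1·√(0.318772/4π) = 0.15927046

0.159270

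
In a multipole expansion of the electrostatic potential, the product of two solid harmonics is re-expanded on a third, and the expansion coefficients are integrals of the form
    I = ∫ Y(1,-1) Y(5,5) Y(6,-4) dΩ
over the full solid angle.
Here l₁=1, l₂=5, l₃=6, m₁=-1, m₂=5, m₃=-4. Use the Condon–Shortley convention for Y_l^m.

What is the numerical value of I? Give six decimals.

0.040859

Checks pass: Σm=0; 12 even; l₃=6∈[4,6].
(2·1+1)(2·5+1)(2·6+1) = 429
Δ: 0! 2! 10! / 13! → 1/858
sum: t=0:+1/14400 = 1/14400
3j²(1 5 6; 0 0 0) = Δ·Π!·Σ² = 6/143  (sign +1)
sum: t=0:+1/7257600 = 1/7257600
3j²(1 5 6; -1 5 -4) = Δ·Π!·Σ² = 1/858  (sign +1)
combine: 4πI² = 429·6/143·1/858 = 3/143
take √, sign +1: I = 0.04085899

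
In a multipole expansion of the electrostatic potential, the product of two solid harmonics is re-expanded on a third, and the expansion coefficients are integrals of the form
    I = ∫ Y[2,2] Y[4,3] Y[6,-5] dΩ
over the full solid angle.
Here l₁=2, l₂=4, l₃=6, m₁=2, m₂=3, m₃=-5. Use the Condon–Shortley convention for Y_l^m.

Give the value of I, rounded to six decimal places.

Rules hold: Σm=0, L=12 even, 2≤6≤6.
N = 5·9·13 = 585
Δ = 0!·4!·8!/13! = 1/6435
Racah Σ t=0..0: t=0:+1/2304 = 1/2304
⇒ 3j(2 4 6; 0 0 0)² = 5/143, sgn +1
Racah Σ t=0..0: t=0:+1/120960 = 1/120960
⇒ 3j(2 4 6; 2 3 -5)² = 2/39, sgn -1
4πI² = N·(3j₀)²·(3jₘ)² = 150/143
I = -1·√(1.04895/4π) = -0.28891672

-0.288917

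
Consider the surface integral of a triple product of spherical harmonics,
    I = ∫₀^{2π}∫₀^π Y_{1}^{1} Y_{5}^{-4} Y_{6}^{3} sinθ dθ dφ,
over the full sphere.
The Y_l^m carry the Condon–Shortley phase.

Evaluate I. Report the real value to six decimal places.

Checks pass: Σm=0; 12 even; l₃=6∈[4,6].
(2·1+1)(2·5+1)(2·6+1) = 429
Δ: 0! 2! 10! / 13! → 1/858
sum: t=0:+1/14400 = 1/14400
3j²(1 5 6; 0 0 0) = Δ·Π!·Σ² = 6/143  (sign +1)
sum: t=0:+1/725760 = 1/725760
3j²(1 5 6; 1 -4 3) = Δ·Π!·Σ² = 1/286  (sign -1)
combine: 4πI² = 429·6/143·1/286 = 9/143
take √, sign -1: I = -0.07076985

-0.070770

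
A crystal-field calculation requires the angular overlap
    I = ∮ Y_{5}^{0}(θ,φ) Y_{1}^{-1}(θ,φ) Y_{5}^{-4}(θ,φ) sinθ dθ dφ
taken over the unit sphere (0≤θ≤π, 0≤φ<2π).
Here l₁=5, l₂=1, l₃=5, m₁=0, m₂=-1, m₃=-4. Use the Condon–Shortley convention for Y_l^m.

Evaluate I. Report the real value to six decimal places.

0.000000

0 − 1 − 4 = -5 ≠ 0: azimuthal integral kills it; I = 0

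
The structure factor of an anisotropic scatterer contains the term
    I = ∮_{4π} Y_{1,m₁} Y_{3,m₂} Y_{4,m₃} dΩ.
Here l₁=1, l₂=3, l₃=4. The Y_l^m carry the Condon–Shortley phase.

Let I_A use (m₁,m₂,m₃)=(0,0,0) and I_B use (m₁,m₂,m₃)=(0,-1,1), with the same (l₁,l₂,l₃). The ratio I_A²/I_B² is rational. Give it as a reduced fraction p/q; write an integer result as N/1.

16/15

Shared (l₁,l₂,l₃)=(1,3,4): N and (l;000)² cancel in I_A²/I_B².
A: Δ = 0!·2!·6!/9! = 1/252; Racah Σ t=0..0: t=0:+1/36 = 1/36; ⇒ 3j(1 3 4; 0 0 0)² = 4/63, sgn +1
B: Δ = 0!·2!·6!/9! = 1/252; Racah Σ t=0..0: t=0:+1/48 = 1/48; ⇒ 3j(1 3 4; 0 -1 1)² = 5/84, sgn -1
I_A²/I_B² = (4/63)/(5/84) = 16/15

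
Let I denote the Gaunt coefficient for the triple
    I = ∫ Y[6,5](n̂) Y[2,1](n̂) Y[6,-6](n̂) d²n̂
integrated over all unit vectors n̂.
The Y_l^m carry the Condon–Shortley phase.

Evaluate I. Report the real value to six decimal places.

0.178412

m-sum 0 ✓  L=14 even ✓  4≤6≤8 ✓
Π(2lᵢ+1) = 13×5×13 = 845
triangle coeff Δ(6,2,6) = 1/90090
Σ_t [0,2]: t=0:+1/69120 t=1:−1/14400 t=2:+1/69120 = -7/172800
(3j)²=14/715 [(6 2 6; 0 0 0)], sign=-1
Σ_t [1,1]: t=1:−1/7257600 = -1/7257600
(3j)²=11/455 [(6 2 6; 5 1 -6)], sign=-1
⇒ 4πI² = 2/5
I = (+1)√(2/5/(4π)) = 0.17841241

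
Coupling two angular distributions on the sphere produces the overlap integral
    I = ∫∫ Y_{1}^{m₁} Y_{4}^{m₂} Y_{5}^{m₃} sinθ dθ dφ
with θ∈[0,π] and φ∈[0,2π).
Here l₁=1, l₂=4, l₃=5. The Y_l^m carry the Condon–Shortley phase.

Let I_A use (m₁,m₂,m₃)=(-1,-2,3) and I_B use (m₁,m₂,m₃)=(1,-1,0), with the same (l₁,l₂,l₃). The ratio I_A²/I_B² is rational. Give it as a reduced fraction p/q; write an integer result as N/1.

Same 1,4,5: normalisation and zero-m 3j drop out of the ratio.
A: Δ: 0! 2! 8! / 11! → 1/495; sum: t=0:+1/2880 = 1/2880; 3j²(1 4 5; -1 -2 3) = Δ·Π!·Σ² = 28/495  (sign +1)
B: Δ: 0! 2! 8! / 11! → 1/495; sum: t=0:+1/1440 = 1/1440; 3j²(1 4 5; 1 -1 0) = Δ·Π!·Σ² = 2/99  (sign -1)
I_A²/I_B² = (28/495)/(2/99) = 14/5

14/5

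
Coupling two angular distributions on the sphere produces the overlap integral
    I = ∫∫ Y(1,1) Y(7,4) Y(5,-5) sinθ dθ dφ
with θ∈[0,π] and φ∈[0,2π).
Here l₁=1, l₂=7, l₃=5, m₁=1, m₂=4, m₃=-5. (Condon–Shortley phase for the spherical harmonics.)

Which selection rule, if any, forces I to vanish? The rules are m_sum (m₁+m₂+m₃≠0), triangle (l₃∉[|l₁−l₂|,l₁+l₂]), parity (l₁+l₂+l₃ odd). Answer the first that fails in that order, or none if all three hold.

azimuthal sum: 1 + 4 − 5 = 0  ✓
6 ≤ 5 ≤ 8 (triangle on l)  ✗
L = 1 + 7 + 5 = 13 (odd)

triangle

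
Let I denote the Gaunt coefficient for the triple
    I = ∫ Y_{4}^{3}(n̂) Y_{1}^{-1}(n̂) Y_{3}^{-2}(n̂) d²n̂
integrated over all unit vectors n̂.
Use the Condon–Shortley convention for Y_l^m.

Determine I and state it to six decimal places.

-0.282095

m-sum 0 ✓  L=8 even ✓  3≤3≤5 ✓
Π(2lᵢ+1) = 9×3×7 = 189
triangle coeff Δ(4,1,3) = 1/252
Σ_t [1,1]: t=1:−1/36 = -1/36
(3j)²=4/63 [(4 1 3; 0 0 0)], sign=+1
Σ_t [0,0]: t=0:+1/240 = 1/240
(3j)²=1/12 [(4 1 3; 3 -1 -2)], sign=-1
⇒ 4πI² = 1/1
I = (-1)√(1/1/(4π)) = -0.28209479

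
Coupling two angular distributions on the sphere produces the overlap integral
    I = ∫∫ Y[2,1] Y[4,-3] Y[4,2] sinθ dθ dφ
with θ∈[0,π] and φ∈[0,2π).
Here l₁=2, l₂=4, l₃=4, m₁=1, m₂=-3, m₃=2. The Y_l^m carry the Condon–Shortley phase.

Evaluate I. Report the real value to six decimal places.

-0.187702

Rules hold: Σm=0, L=10 even, 2≤4≤6.
N = 5·9·9 = 405
Δ = 2!·2!·6!/11! = 1/13860
Racah Σ t=0..2: t=0:+1/192 t=1:−1/36 t=2:+1/192 = -5/288
⇒ 3j(2 4 4; 0 0 0)² = 20/693, sgn -1
Racah Σ t=0..1: t=0:+1/240 t=1:−1/1440 = 1/288
⇒ 3j(2 4 4; 1 -3 2)² = 5/132, sgn +1
4πI² = N·(3j₀)²·(3jₘ)² = 375/847
I = -1·√(0.442739/4π) = -0.18770204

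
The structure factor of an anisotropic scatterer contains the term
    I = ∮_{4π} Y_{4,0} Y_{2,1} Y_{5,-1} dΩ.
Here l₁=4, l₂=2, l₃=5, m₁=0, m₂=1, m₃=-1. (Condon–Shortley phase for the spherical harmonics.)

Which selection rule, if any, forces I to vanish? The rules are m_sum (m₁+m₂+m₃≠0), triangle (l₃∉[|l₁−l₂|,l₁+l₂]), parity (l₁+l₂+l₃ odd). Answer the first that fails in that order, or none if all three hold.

m₁+m₂+m₃ = 0 + 1 − 1 = 0  ✓
triangle: |4−2|=2 ≤ l₃=5 ≤ 4+2=6  ✓
parity: l₁+l₂+l₃ = 11 is odd  ✗

parity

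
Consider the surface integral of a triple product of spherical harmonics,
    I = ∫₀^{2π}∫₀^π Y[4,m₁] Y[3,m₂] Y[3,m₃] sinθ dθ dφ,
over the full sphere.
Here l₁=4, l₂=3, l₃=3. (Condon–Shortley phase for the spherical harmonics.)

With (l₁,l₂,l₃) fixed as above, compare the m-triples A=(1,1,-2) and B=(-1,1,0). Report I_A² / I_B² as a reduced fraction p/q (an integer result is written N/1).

32/15

Same 4,3,3: normalisation and zero-m 3j drop out of the ratio.
A: Δ: 4! 4! 2! / 11! → 1/34650; sum: t=2:+1/48 t=3:−1/144 = 1/72; 3j²(4 3 3; 1 1 -2) = Δ·Π!·Σ² = 16/693  (sign -1)
B: Δ: 4! 4! 2! / 11! → 1/34650; sum: t=2:+1/48 t=3:−1/24 t=4:+1/288 = -5/288; 3j²(4 3 3; -1 1 0) = Δ·Π!·Σ² = 5/462  (sign +1)
I_A²/I_B² = (16/693)/(5/462) = 32/15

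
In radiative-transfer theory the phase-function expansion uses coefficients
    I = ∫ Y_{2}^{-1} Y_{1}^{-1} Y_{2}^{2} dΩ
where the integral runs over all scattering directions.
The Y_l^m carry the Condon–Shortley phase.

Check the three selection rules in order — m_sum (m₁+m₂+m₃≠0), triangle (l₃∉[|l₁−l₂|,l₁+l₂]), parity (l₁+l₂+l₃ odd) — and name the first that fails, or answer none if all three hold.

azimuthal sum: -1 − 1 + 2 = 0  ✓
1 ≤ 2 ≤ 3 (triangle on l)  ✓
L = 2 + 1 + 2 = 5 (odd)  ✗

parity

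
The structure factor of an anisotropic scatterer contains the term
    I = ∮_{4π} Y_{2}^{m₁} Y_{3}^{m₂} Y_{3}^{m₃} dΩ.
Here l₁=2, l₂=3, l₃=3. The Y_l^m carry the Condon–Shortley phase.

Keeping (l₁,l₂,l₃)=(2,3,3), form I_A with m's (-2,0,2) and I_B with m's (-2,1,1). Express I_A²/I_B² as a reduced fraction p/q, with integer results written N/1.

l's match ⇒ only the (l;m) 3-j factors differ between A and B.
A: triangle coeff Δ(2,3,3) = 1/3780; Σ_t [2,2]: t=2:+1/24 = 1/24; (3j)²=1/21 [(2 3 3; -2 0 2)], sign=-1
B: triangle coeff Δ(2,3,3) = 1/3780; Σ_t [2,2]: t=2:+1/16 = 1/16; (3j)²=2/35 [(2 3 3; -2 1 1)], sign=+1
I_A²/I_B² = (1/21)/(2/35) = 5/6

5/6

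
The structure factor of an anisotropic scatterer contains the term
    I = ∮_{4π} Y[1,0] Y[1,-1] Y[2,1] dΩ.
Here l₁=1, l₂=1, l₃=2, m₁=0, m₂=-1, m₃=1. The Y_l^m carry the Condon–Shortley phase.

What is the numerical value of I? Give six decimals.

-0.218510

Rules hold: Σm=0, L=4 even, 0≤2≤2.
N = 3·3·5 = 45
Δ = 0!·2!·2!/5! = 1/30
Racah Σ t=0..0: t=0:+1/1 = 1/1
⇒ 3j(1 1 2; 0 0 0)² = 2/15, sgn +1
Racah Σ t=0..0: t=0:+1/2 = 1/2
⇒ 3j(1 1 2; 0 -1 1)² = 1/10, sgn -1
4πI² = N·(3j₀)²·(3jₘ)² = 3/5
I = -1·√(0.6/4π) = -0.21850969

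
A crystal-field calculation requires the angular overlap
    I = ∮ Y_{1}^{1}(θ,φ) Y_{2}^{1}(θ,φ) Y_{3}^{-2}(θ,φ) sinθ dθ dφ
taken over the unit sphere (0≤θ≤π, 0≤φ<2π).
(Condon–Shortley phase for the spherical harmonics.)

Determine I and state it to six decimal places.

0.261169

m-sum 0 ✓  L=6 even ✓  1≤3≤3 ✓
Π(2lᵢ+1) = 3×5×7 = 105
triangle coeff Δ(1,2,3) = 1/105
Σ_t [0,0]: t=0:+1/4 = 1/4
(3j)²=3/35 [(1 2 3; 0 0 0)], sign=-1
Σ_t [0,0]: t=0:+1/12 = 1/12
(3j)²=2/21 [(1 2 3; 1 1 -2)], sign=-1
⇒ 4πI² = 6/7
I = (+1)√(6/7/(4π)) = 0.26116903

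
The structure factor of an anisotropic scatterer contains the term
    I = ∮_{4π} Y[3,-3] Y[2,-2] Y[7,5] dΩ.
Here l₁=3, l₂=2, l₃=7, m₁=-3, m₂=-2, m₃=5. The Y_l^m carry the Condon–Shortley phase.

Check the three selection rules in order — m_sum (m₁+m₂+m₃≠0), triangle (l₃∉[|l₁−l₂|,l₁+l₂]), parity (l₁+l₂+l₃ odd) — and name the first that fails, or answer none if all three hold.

triangle

m₁+m₂+m₃ = -3 − 2 + 5 = 0  ✓
triangle: |3−2|=1 ≤ l₃=7 ≤ 3+2=5  ✗
parity: l₁+l₂+l₃ = 12 is even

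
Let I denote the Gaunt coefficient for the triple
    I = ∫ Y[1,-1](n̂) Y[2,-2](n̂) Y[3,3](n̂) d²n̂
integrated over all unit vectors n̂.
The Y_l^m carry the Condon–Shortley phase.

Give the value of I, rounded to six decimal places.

-0.319865

Checks pass: Σm=0; 6 even; l₃=3∈[1,3].
(2·1+1)(2·2+1)(2·3+1) = 105
Δ: 0! 2! 4! / 7! → 1/105
sum: t=0:+1/4 = 1/4
3j²(1 2 3; 0 0 0) = Δ·Π!·Σ² = 3/35  (sign -1)
sum: t=0:+1/48 = 1/48
3j²(1 2 3; -1 -2 3) = Δ·Π!·Σ² = 1/7  (sign +1)
combine: 4πI² = 105·3/35·1/7 = 9/7
take √, sign -1: I = -0.31986543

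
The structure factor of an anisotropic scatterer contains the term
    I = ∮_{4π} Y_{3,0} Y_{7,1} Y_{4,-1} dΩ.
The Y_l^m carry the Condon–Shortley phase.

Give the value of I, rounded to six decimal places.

Checks pass: Σm=0; 14 even; l₃=4∈[4,10].
(2·3+1)(2·7+1)(2·4+1) = 945
Δ: 6! 0! 8! / 15! → 1/45045
sum: t=3:−1/20736 = -1/20736
3j²(3 7 4; 0 0 0) = Δ·Π!·Σ² = 35/1287  (sign -1)
sum: t=3:−1/25920 = -1/25920
3j²(3 7 4; 0 1 -1) = Δ·Π!·Σ² = 32/1287  (sign +1)
combine: 4πI² = 945·35/1287·32/1287 = 39200/61347
take √, sign -1: I = -0.22549735

-0.225497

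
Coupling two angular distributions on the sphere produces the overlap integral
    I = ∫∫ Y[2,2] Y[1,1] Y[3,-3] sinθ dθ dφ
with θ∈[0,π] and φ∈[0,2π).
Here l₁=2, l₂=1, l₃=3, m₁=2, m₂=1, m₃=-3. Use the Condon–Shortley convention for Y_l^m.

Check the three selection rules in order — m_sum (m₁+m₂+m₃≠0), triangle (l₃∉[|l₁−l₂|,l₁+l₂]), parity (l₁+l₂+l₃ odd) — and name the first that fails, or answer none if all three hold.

m₁+m₂+m₃ = 2 + 1 − 3 = 0  ✓
triangle: |2−1|=1 ≤ l₃=3 ≤ 2+1=3  ✓
parity: l₁+l₂+l₃ = 6 is even  ✓

none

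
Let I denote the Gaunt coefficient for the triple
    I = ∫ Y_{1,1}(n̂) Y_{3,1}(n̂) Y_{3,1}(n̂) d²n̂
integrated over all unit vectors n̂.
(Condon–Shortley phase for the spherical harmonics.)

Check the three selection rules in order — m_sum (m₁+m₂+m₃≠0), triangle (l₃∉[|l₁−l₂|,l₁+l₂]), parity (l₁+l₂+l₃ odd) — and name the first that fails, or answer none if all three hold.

azimuthal sum: 1 + 1 + 1 = 3  ✗
2 ≤ 3 ≤ 4 (triangle on l)
L = 1 + 3 + 3 = 7 (odd)

m_sum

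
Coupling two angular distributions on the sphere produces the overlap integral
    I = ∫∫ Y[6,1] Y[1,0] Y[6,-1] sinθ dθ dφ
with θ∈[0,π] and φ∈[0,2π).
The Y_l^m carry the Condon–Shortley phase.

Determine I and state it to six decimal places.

0.000000

l₁+l₂+l₃=13 is odd: 3j(l;000)=0 ⇒ I=0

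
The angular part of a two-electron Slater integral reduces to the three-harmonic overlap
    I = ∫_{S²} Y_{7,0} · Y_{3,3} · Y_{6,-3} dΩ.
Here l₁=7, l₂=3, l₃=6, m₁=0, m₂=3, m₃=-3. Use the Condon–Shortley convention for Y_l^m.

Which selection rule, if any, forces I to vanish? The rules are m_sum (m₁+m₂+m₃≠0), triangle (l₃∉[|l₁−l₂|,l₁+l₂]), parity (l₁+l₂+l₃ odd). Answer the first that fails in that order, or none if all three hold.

m₁+m₂+m₃ = 0 + 3 − 3 = 0  ✓
triangle: |7−3|=4 ≤ l₃=6 ≤ 7+3=10  ✓
parity: l₁+l₂+l₃ = 16 is even  ✓

none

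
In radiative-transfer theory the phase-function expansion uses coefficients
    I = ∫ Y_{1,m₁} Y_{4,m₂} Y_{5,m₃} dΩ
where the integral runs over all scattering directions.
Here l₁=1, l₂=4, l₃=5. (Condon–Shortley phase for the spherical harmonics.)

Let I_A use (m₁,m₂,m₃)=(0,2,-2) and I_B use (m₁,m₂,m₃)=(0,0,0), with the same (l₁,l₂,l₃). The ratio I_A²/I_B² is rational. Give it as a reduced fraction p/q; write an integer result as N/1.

Same 1,4,5: normalisation and zero-m 3j drop out of the ratio.
A: Δ: 0! 2! 8! / 11! → 1/495; sum: t=0:+1/1440 = 1/1440; 3j²(1 4 5; 0 2 -2) = Δ·Π!·Σ² = 7/165  (sign -1)
B: Δ: 0! 2! 8! / 11! → 1/495; sum: t=0:+1/576 = 1/576; 3j²(1 4 5; 0 0 0) = Δ·Π!·Σ² = 5/99  (sign -1)
I_A²/I_B² = (7/165)/(5/99) = 21/25

21/25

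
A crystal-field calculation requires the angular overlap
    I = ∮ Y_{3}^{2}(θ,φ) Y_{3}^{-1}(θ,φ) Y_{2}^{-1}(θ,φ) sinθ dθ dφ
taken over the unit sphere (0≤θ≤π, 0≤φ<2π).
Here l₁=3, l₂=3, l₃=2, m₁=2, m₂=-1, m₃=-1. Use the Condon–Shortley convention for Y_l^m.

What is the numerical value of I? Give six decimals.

Checks pass: Σm=0; 8 even; l₃=2∈[0,6].
(2·3+1)(2·3+1)(2·2+1) = 245
Δ: 4! 2! 2! / 9! → 1/3780
sum: t=1:−1/24 t=2:+1/4 t=3:−1/24 = 1/6
3j²(3 3 2; 0 0 0) = Δ·Π!·Σ² = 4/105  (sign +1)
sum: t=0:+1/48 t=1:−1/12 = -1/16
3j²(3 3 2; 2 -1 -1) = Δ·Π!·Σ² = 1/28  (sign +1)
combine: 4πI² = 245·4/105·1/28 = 1/3
take √, sign +1: I = 0.16286750

0.162868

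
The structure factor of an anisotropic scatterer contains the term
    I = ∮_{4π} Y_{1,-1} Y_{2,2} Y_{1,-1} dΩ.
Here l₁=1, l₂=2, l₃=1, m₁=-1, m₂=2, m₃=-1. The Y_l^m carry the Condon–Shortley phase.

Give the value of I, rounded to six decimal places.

Checks pass: Σm=0; 4 even; l₃=1∈[1,3].
(2·1+1)(2·2+1)(2·1+1) = 45
Δ: 2! 0! 2! / 5! → 1/30
sum: t=1:−1/1 = -1/1
3j²(1 2 1; 0 0 0) = Δ·Π!·Σ² = 2/15  (sign +1)
sum: t=2:+1/4 = 1/4
3j²(1 2 1; -1 2 -1) = Δ·Π!·Σ² = 1/5  (sign +1)
combine: 4πI² = 45·2/15·1/5 = 6/5
take √, sign +1: I = 0.30901936

0.309019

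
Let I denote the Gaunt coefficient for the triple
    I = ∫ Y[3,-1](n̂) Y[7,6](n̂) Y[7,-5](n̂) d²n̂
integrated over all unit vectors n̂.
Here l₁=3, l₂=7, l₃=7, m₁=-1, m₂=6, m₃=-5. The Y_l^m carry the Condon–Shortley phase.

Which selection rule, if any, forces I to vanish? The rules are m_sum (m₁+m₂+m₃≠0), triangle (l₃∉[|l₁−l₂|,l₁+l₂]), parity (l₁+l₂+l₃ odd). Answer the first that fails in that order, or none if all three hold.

parity

Σmᵢ = 0  ✓
l₃∈[|l₁−l₂|,l₁+l₂]=[4,10], have l₃=7  ✓
Σlᵢ = 17 ⇒ odd  ✗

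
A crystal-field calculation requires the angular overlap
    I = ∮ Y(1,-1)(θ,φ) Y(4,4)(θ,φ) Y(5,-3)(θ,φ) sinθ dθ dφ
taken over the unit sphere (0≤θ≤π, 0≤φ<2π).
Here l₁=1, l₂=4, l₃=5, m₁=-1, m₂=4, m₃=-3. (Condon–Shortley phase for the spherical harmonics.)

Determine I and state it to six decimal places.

Rules hold: Σm=0, L=10 even, 3≤5≤5.
N = 3·9·11 = 297
Δ = 0!·2!·8!/11! = 1/495
Racah Σ t=0..0: t=0:+1/576 = 1/576
⇒ 3j(1 4 5; 0 0 0)² = 5/99, sgn -1
Racah Σ t=0..0: t=0:+1/80640 = 1/80640
⇒ 3j(1 4 5; -1 4 -3)² = 1/495, sgn +1
4πI² = N·(3j₀)²·(3jₘ)² = 1/33
I = -1·√(0.030303/4π) = -0.04910640

-0.049106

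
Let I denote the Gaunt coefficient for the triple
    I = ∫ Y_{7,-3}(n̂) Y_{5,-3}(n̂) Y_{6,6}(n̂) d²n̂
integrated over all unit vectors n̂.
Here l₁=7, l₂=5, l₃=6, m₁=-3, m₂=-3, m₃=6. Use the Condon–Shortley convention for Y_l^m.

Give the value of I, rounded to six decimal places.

m-sum 0 ✓  L=18 even ✓  2≤6≤12 ✓
Π(2lᵢ+1) = 15×11×13 = 2145
triangle coeff Δ(7,5,6) = 1/174594420
Σ_t [1,5]: t=1:−1/4147200 t=2:+1/207360 t=3:−1/82944 t=4:+1/207360 t=5:−1/4147200 = -1/345600
(3j)²=420/46189 [(7 5 6; 0 0 0)], sign=-1
Σ_t [2,2]: t=2:+1/46448640 = 1/46448640
(3j)²=75/8398 [(7 5 6; -3 -3 6)], sign=+1
⇒ 4πI² = 236250/1356277
I = (-1)√(236250/1356277/(4π)) = -0.11773532

-0.117735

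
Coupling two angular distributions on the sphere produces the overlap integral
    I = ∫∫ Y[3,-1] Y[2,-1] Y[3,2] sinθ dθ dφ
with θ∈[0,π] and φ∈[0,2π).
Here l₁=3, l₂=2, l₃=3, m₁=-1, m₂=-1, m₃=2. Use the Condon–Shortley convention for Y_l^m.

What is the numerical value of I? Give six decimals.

m-sum 0 ✓  L=8 even ✓  1≤3≤5 ✓
Π(2lᵢ+1) = 7×5×7 = 245
triangle coeff Δ(3,2,3) = 1/3780
Σ_t [0,2]: t=0:+1/24 t=1:−1/4 t=2:+1/24 = -1/6
(3j)²=4/105 [(3 2 3; 0 0 0)], sign=+1
Σ_t [0,1]: t=0:+1/48 t=1:−1/12 = -1/16
(3j)²=1/28 [(3 2 3; -1 -1 2)], sign=+1
⇒ 4πI² = 1/3
I = (+1)√(1/3/(4π)) = 0.16286750

0.162868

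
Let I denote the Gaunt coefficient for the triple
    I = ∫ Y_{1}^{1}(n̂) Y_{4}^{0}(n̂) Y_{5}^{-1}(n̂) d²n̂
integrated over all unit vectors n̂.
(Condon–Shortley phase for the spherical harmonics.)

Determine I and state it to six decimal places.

-0.190188

Rules hold: Σm=0, L=10 even, 3≤5≤5.
N = 3·9·11 = 297
Δ = 0!·2!·8!/11! = 1/495
Racah Σ t=0..0: t=0:+1/576 = 1/576
⇒ 3j(1 4 5; 0 0 0)² = 5/99, sgn -1
Racah Σ t=0..0: t=0:+1/1152 = 1/1152
⇒ 3j(1 4 5; 1 0 -1)² = 1/33, sgn +1
4πI² = N·(3j₀)²·(3jₘ)² = 5/11
I = -1·√(0.454545/4π) = -0.19018827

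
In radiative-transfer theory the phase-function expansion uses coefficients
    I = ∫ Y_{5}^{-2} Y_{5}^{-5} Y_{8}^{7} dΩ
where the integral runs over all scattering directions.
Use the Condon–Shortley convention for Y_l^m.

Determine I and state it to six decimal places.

Rules hold: Σm=0, L=18 even, 0≤8≤10.
N = 11·11·17 = 2057
Δ = 2!·8!·8!/19! = 1/37413090
Racah Σ t=0..2: t=0:+1/1036800 t=1:−1/331776 t=2:+1/1036800 = -1/921600
⇒ 3j(5 5 8; 0 0 0)² = 490/46189, sgn -1
Racah Σ t=0..0: t=0:+1/406425600 = 1/406425600
⇒ 3j(5 5 8; -2 -5 7)² = 15/646, sgn -1
4πI² = N·(3j₀)²·(3jₘ)² = 40425/79781
I = +1·√(0.5067/4π) = 0.20080307

0.200803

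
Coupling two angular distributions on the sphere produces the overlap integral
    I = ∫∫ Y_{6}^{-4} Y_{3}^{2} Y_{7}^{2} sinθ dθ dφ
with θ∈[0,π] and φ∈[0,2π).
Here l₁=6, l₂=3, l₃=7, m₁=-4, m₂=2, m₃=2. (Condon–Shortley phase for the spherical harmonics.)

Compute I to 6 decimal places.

Checks pass: Σm=0; 16 even; l₃=7∈[3,9].
(2·6+1)(2·3+1)(2·7+1) = 1365
Δ: 2! 10! 4! / 17! → 1/2042040
sum: t=0:+1/207360 t=1:−1/57600 t=2:+1/207360 = -1/129600
3j²(6 3 7; 0 0 0) = Δ·Π!·Σ² = 168/12155  (sign +1)
sum: t=1:−1/8709120 t=2:+1/967680 = 1/1088640
3j²(6 3 7; -4 2 2) = Δ·Π!·Σ² = 800/51051  (sign -1)
combine: 4πI² = 1365·168/12155·800/51051 = 134400/454597
take √, sign -1: I = -0.15338448

-0.153384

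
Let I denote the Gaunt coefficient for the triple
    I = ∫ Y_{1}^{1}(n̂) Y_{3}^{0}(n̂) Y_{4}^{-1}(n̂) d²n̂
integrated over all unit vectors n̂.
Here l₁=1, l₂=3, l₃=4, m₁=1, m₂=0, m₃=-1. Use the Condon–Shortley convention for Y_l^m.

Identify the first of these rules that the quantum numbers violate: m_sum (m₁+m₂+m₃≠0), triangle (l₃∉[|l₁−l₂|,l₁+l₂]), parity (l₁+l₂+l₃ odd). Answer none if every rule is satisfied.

Σmᵢ = 0  ✓
l₃∈[|l₁−l₂|,l₁+l₂]=[2,4], have l₃=4  ✓
Σlᵢ = 8 ⇒ even  ✓

none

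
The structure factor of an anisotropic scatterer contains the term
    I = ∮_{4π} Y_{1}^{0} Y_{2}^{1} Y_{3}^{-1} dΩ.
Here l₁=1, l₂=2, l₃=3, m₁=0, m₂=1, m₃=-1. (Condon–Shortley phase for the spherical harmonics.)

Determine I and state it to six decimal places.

-0.233597

m-sum 0 ✓  L=6 even ✓  1≤3≤3 ✓
Π(2lᵢ+1) = 3×5×7 = 105
triangle coeff Δ(1,2,3) = 1/105
Σ_t [0,0]: t=0:+1/4 = 1/4
(3j)²=3/35 [(1 2 3; 0 0 0)], sign=-1
Σ_t [0,0]: t=0:+1/6 = 1/6
(3j)²=8/105 [(1 2 3; 0 1 -1)], sign=+1
⇒ 4πI² = 24/35
I = (-1)√(24/35/(4π)) = -0.23359668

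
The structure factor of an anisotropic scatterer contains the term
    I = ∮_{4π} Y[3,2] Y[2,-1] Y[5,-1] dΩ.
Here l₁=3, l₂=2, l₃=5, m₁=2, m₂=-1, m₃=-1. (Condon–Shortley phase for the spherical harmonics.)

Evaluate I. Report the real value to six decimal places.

Rules hold: Σm=0, L=10 even, 1≤5≤5.
N = 7·5·11 = 385
Δ = 0!·6!·4!/11! = 1/2310
Racah Σ t=0..0: t=0:+1/144 = 1/144
⇒ 3j(3 2 5; 0 0 0)² = 10/231, sgn -1
Racah Σ t=0..0: t=0:+1/720 = 1/720
⇒ 3j(3 2 5; 2 -1 -1)² = 4/385, sgn +1
4πI² = N·(3j₀)²·(3jₘ)² = 40/231
I = -1·√(0.17316/4π) = -0.11738675

-0.117387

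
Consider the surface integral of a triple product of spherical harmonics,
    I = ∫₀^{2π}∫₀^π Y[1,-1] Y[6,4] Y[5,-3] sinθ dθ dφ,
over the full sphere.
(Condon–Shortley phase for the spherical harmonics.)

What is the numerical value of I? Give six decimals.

Checks pass: Σm=0; 12 even; l₃=5∈[5,7].
(2·1+1)(2·6+1)(2·5+1) = 429
Δ: 2! 0! 10! / 13! → 1/858
sum: t=1:−1/14400 = -1/14400
3j²(1 6 5; 0 0 0) = Δ·Π!·Σ² = 6/143  (sign +1)
sum: t=2:+1/161280 = 1/161280
3j²(1 6 5; -1 4 -3) = Δ·Π!·Σ² = 15/286  (sign +1)
combine: 4πI² = 429·6/143·15/286 = 135/143
take √, sign +1: I = 0.27409047

0.274090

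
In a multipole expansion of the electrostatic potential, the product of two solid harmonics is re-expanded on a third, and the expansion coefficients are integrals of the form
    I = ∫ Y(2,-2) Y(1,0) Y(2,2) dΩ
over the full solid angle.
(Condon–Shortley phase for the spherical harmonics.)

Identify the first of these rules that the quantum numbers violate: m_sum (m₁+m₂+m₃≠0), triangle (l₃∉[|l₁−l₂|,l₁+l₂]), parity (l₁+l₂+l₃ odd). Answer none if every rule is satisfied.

parity

m₁+m₂+m₃ = -2 + 0 + 2 = 0  ✓
triangle: |2−1|=1 ≤ l₃=2 ≤ 2+1=3  ✓
parity: l₁+l₂+l₃ = 5 is odd  ✗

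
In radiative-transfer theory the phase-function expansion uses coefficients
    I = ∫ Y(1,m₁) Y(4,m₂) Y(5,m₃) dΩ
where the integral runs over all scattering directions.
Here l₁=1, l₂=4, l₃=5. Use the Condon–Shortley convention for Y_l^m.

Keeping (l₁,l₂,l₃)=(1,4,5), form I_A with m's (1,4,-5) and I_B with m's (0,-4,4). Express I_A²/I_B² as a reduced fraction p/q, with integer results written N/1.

5/1

l's match ⇒ only the (l;m) 3-j factors differ between A and B.
A: triangle coeff Δ(1,4,5) = 1/495; Σ_t [0,0]: t=0:+1/80640 = 1/80640; (3j)²=1/11 [(1 4 5; 1 4 -5)], sign=+1
B: triangle coeff Δ(1,4,5) = 1/495; Σ_t [0,0]: t=0:+1/40320 = 1/40320; (3j)²=1/55 [(1 4 5; 0 -4 4)], sign=-1
I_A²/I_B² = (1/11)/(1/55) = 5/1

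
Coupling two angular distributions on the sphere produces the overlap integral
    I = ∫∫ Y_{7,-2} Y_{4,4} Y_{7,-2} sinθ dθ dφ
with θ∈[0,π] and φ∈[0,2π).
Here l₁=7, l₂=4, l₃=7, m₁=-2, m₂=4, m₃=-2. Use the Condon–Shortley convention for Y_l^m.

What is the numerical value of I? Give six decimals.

m-sum 0 ✓  L=18 even ✓  3≤7≤11 ✓
Π(2lᵢ+1) = 15×9×15 = 2025
triangle coeff Δ(7,4,7) = 1/58198140
Σ_t [0,4]: t=0:+1/17418240 t=1:−1/622080 t=2:+1/230400 t=3:−1/622080 t=4:+1/17418240 = 1/806400
(3j)²=2268/230945 [(7 4 7; 0 0 0)], sign=-1
Σ_t [4,4]: t=4:+1/8294400 = 1/8294400
(3j)²=882/46189 [(7 4 7; -2 4 -2)], sign=-1
⇒ 4πI² = 810152280/2133423721
I = (+1)√(810152280/2133423721/(4π)) = 0.17383605

0.173836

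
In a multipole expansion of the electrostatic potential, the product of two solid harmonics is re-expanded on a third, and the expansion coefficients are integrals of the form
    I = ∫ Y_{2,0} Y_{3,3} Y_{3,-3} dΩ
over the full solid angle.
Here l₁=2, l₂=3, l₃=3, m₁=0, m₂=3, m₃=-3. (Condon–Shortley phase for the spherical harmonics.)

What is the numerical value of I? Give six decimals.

m-sum 0 ✓  L=8 even ✓  1≤3≤5 ✓
Π(2lᵢ+1) = 5×7×7 = 245
triangle coeff Δ(2,3,3) = 1/3780
Σ_t [0,2]: t=0:+1/24 t=1:−1/4 t=2:+1/24 = -1/6
(3j)²=4/105 [(2 3 3; 0 0 0)], sign=+1
Σ_t [2,2]: t=2:+1/96 = 1/96
(3j)²=5/84 [(2 3 3; 0 3 -3)], sign=+1
⇒ 4πI² = 5/9
I = (+1)√(5/9/(4π)) = 0.21026104

0.210261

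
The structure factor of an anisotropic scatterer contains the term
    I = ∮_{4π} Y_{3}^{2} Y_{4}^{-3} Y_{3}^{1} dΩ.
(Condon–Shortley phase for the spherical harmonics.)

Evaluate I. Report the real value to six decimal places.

m-sum 0 ✓  L=10 even ✓  1≤3≤7 ✓
Π(2lᵢ+1) = 7×9×7 = 441
triangle coeff Δ(3,4,3) = 1/34650
Σ_t [1,3]: t=1:−1/72 t=2:+1/16 t=3:−1/72 = 5/144
(3j)²=2/77 [(3 4 3; 0 0 0)], sign=-1
Σ_t [0,1]: t=0:+1/144 t=1:−1/288 = 1/288
(3j)²=1/99 [(3 4 3; 2 -3 1)], sign=+1
⇒ 4πI² = 14/121
I = (-1)√(14/121/(4π)) = -0.09595473

-0.095955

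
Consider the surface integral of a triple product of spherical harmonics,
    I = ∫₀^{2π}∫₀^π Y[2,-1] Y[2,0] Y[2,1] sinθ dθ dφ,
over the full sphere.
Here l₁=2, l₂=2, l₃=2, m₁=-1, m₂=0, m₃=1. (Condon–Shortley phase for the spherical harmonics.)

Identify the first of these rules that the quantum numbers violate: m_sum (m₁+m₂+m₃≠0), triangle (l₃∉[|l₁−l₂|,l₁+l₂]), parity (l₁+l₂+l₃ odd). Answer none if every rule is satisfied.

none

azimuthal sum: -1 + 0 + 1 = 0  ✓
0 ≤ 2 ≤ 4 (triangle on l)  ✓
L = 2 + 2 + 2 = 6 (even)  ✓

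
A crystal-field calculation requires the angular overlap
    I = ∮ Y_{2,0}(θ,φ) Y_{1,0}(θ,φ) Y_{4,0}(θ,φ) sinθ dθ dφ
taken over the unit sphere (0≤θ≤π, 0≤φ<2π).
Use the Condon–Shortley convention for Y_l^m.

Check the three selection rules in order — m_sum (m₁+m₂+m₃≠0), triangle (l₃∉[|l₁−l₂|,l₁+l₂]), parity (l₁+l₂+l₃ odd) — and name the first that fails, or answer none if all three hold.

azimuthal sum: 0 + 0 + 0 = 0  ✓
1 ≤ 4 ≤ 3 (triangle on l)  ✗
L = 2 + 1 + 4 = 7 (odd)

triangle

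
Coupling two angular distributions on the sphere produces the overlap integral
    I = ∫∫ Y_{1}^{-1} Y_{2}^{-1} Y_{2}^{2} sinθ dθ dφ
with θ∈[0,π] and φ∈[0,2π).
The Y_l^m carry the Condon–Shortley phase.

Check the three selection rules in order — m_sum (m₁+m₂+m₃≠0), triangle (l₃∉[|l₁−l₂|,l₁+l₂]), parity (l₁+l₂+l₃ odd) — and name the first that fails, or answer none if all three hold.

m₁+m₂+m₃ = -1 − 1 + 2 = 0  ✓
triangle: |1−2|=1 ≤ l₃=2 ≤ 1+2=3  ✓
parity: l₁+l₂+l₃ = 5 is odd  ✗

parity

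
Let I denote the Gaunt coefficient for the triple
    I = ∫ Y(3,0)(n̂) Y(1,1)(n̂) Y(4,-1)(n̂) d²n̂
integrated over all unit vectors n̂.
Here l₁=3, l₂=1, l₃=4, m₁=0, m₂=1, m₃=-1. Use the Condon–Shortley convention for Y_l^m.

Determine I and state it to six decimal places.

Checks pass: Σm=0; 8 even; l₃=4∈[2,4].
(2·3+1)(2·1+1)(2·4+1) = 189
Δ: 0! 6! 2! / 9! → 1/252
sum: t=0:+1/36 = 1/36
3j²(3 1 4; 0 0 0) = Δ·Π!·Σ² = 4/63  (sign +1)
sum: t=0:+1/72 = 1/72
3j²(3 1 4; 0 1 -1) = Δ·Π!·Σ² = 5/126  (sign -1)
combine: 4πI² = 189·4/63·5/126 = 10/21
take √, sign -1: I = -0.19466390

-0.194664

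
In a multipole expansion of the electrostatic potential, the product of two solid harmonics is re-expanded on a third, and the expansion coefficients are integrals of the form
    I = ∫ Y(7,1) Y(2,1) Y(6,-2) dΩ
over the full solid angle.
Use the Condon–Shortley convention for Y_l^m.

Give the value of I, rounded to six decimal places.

0.000000

Σlᵢ=15 odd — θ-integrand is odd under cosθ→−cosθ; I=0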